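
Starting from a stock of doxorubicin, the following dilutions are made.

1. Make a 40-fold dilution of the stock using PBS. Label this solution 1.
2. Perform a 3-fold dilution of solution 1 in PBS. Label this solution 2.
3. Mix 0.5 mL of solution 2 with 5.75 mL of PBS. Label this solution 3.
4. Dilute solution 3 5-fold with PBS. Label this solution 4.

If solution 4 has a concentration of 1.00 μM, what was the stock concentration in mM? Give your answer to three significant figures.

Step 1: 40-fold → factor 40
Step 2: 3-fold → factor 3
Step 3: 0.5 mL + 5.75 mL = 6.25 mL total → factor 6.25/0.5 = 12.5
Step 4: 5-fold → factor 5
Overall dilution factor = 40 × 3 × 12.5 × 5 = 7500
Stock = 1.00 μM × 7500 = 7500 μM = 7.50 mM

7.50 mM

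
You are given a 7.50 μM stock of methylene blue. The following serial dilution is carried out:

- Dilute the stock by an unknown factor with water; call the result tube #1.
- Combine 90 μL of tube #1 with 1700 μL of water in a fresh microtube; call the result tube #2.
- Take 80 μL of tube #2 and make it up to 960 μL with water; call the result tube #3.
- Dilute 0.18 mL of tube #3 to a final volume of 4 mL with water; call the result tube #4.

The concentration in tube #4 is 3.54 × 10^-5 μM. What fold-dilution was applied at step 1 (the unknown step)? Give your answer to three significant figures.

Step 1: unknown factor x
Step 2: 90 μL + 1700 μL = 1790 μL total → factor 1790/90 = 19.889
Step 3: 80 μL brought to 960 μL → factor 960/80 = 12
Step 4: 0.18 mL brought to 4 mL → factor 4/0.18 = 22.222
Product of known-step factors = 5303.7
Overall factor = 7.50 μM / (3.54 × 10^-5 μM) = 2.1186 × 10^5
x = 2.1186 × 10^5 / 5303.7 = 39.9

39.9-fold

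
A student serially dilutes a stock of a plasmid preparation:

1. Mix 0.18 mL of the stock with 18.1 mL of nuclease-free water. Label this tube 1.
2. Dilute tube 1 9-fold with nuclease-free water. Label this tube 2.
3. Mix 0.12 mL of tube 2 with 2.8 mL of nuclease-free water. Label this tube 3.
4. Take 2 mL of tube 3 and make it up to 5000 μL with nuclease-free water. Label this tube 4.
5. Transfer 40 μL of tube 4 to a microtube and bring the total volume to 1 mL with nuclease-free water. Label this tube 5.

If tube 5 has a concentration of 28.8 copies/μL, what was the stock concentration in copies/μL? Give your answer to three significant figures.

4.00 × 10^7 copies/μL

Step 1: 0.18 mL + 18.1 mL = 18.28 mL total → factor 18.28/0.18 = 101.56
Step 2: 9-fold → factor 9
Step 3: 0.12 mL + 2.8 mL = 2.92 mL total → factor 2.92/0.12 = 24.333
Step 4: 2 mL brought to 5000 μL → factor 5/2 = 2.5
Step 5: 40 μL brought to 1 mL → factor 1000/40 = 25
Overall dilution factor = 101.56 × 9 × 24.333 × 2.5 × 25 = 1.39 × 10^6
Stock = 28.8 copies/μL × 1.39 × 10^6 = 4.00 × 10^7 copies/μL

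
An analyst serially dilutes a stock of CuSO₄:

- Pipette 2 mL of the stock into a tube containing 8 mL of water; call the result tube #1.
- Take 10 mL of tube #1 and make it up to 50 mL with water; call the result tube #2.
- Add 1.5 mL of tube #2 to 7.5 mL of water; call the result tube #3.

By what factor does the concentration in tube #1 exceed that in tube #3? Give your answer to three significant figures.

30.0

Step 1: 2 mL + 8 mL = 10 mL total → factor 10/2 = 5
Step 2: 10 mL brought to 50 mL → factor 50/10 = 5
Step 3: 1.5 mL + 7.5 mL = 9 mL total → factor 9/1.5 = 6
Dilution factor to tube #1 = 5; to tube #3 = 150
[tube #1]/[tube #3] = (factor to tube #3)/(factor to tube #1) = 150/5 = 30.0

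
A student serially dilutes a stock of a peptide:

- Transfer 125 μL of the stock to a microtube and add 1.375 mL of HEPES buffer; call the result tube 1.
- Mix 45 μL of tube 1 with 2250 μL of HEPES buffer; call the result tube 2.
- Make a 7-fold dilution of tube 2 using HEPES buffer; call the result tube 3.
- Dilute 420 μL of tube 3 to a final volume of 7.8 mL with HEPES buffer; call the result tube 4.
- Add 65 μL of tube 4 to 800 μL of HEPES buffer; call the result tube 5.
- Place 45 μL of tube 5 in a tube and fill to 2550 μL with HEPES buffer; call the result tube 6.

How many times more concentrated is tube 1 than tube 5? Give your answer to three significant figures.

8.82 × 10^4

Step 1: 125 μL + 1.375 mL = 1500 μL total → factor 1500/125 = 12
Step 2: 45 μL + 2250 μL = 2295 μL total → factor 2295/45 = 51
Step 3: 7-fold → factor 7
Step 4: 420 μL brought to 7.8 mL → factor 7800/420 = 18.571
Step 5: 65 μL + 800 μL = 865 μL total → factor 865/65 = 13.308
Dilution factor to tube 1 = 12; to tube 5 = 1.0588 × 10^6
[tube 1]/[tube 5] = (factor to tube 5)/(factor to tube 1) = 1.0588 × 10^6/12 = 8.82 × 10^4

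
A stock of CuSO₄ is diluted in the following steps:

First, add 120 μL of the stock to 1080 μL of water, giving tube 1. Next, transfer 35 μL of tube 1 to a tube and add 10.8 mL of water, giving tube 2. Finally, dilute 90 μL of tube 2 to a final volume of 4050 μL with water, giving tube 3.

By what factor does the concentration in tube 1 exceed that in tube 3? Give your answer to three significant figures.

Step 1: 120 μL + 1080 μL = 1200 μL total → factor 1200/120 = 10
Step 2: 35 μL + 10.8 mL = 10835 μL total → factor 10835/35 = 309.57
Step 3: 90 μL brought to 4050 μL → factor 4050/90 = 45
Dilution factor to tube 1 = 10; to tube 3 = 1.3931 × 10^5
[tube 1]/[tube 3] = (factor to tube 3)/(factor to tube 1) = 1.3931 × 10^5/10 = 1.39 × 10^4

1.39 × 10^4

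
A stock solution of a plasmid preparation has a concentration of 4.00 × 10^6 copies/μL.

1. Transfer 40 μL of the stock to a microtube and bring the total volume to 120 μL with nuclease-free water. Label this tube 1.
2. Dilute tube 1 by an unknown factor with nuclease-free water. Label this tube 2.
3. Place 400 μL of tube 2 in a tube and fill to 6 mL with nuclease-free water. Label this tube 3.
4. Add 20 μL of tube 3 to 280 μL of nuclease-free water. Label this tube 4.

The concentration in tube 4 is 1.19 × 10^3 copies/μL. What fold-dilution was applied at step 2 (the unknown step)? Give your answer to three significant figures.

4.98-fold

Step 1: 40 μL brought to 120 μL → factor 120/40 = 3
Step 2: unknown factor x
Step 3: 400 μL brought to 6 mL → factor 6000/400 = 15
Step 4: 20 μL + 280 μL = 300 μL total → factor 300/20 = 15
Product of known-step factors = 675
Overall factor = 4.00 × 10^6 copies/μL / (1.19 × 10^3 copies/μL) = 3361.3
x = 3361.3 / 675 = 4.98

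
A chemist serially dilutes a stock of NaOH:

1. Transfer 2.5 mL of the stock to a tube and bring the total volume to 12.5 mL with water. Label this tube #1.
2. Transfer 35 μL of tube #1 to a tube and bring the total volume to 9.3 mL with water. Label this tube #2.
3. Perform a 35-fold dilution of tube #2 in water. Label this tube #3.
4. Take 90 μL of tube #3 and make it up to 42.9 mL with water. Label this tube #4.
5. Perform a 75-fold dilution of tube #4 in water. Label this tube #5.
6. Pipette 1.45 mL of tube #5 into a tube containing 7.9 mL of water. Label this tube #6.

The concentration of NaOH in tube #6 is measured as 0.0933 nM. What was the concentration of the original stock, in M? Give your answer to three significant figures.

1.00 M

Step 1: 2.5 mL brought to 12.5 mL → factor 12.5/2.5 = 5
Step 2: 35 μL brought to 9.3 mL → factor 9300/35 = 265.71
Step 3: 35-fold → factor 35
Step 4: 90 μL brought to 42.9 mL → factor 42900/90 = 476.67
Step 5: 75-fold → factor 75
Step 6: 1.45 mL + 7.9 mL = 9.35 mL total → factor 9.35/1.45 = 6.4483
Overall dilution factor = 5 × 265.71 × 35 × 476.67 × 75 × 6.4483 = 1.0719 × 10^10
Stock = 0.0933 nM × 1.0719 × 10^10 = 1.000 × 10^9 nM = 1.00 M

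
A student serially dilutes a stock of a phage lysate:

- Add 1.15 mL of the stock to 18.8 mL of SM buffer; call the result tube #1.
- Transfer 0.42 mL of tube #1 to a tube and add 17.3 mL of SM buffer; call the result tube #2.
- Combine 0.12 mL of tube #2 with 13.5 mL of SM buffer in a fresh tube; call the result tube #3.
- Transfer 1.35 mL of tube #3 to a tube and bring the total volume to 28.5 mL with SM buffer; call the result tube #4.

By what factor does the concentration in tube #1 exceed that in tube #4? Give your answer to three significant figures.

1.01 × 10^5

Step 1: 1.15 mL + 18.8 mL = 19.95 mL total → factor 19.95/1.15 = 17.348
Step 2: 0.42 mL + 17.3 mL = 17.72 mL total → factor 17.72/0.42 = 42.19
Step 3: 0.12 mL + 13.5 mL = 13.62 mL total → factor 13.62/0.12 = 113.5
Step 4: 1.35 mL brought to 28.5 mL → factor 28.5/1.35 = 21.111
Dilution factor to tube #1 = 17.348; to tube #4 = 1.7537 × 10^6
[tube #1]/[tube #4] = (factor to tube #4)/(factor to tube #1) = 1.7537 × 10^6/17.348 = 1.01 × 10^5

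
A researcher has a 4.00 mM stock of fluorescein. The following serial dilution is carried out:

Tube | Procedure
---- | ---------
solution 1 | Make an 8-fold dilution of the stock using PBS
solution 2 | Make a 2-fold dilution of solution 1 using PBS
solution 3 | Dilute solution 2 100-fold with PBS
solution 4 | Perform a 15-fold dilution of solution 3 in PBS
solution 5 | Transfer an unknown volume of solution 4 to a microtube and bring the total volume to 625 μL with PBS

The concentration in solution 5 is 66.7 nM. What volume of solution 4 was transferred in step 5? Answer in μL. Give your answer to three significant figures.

250 μL

Step 1: 8-fold → factor 8
Step 2: 2-fold → factor 2
Step 3: 100-fold → factor 100
Step 4: 15-fold → factor 15
Step 5: v brought to 625 μL → factor = 625 μL/v
Product of known-step factors = 24000
Overall factor = 4.00 mM / (66.7 nM) = 59970
Step-5 factor = 59970 / 24000 = 2.4988
v = 625 μL / 2.4988 = 250 μL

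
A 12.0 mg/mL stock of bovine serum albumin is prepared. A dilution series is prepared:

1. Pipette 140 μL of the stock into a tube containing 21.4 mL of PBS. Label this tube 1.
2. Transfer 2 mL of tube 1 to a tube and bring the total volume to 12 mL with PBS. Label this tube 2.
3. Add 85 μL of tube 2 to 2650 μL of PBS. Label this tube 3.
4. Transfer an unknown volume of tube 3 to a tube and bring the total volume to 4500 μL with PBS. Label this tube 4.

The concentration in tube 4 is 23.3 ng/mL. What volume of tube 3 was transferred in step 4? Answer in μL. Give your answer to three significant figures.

Step 1: 140 μL + 21.4 mL = 21540 μL total → factor 21540/140 = 153.86
Step 2: 2 mL brought to 12 mL → factor 12/2 = 6
Step 3: 85 μL + 2650 μL = 2735 μL total → factor 2735/85 = 32.176
Step 4: v brought to 4500 μL → factor = 4500 μL/v
Product of known-step factors = 29703
Overall factor = 12.0 mg/mL / (23.3 ng/mL) = 5.1502 × 10^5
Step-4 factor = 5.1502 × 10^5 / 29703 = 17.339
v = 4500 μL / 17.339 = 260 μL

260 μL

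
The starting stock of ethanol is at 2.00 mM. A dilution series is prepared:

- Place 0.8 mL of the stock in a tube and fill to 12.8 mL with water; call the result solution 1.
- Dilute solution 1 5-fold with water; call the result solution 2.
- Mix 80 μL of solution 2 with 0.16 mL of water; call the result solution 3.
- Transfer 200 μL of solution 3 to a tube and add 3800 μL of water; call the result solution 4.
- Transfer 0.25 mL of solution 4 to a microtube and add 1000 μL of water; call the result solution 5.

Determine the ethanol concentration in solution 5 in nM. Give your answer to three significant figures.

83.3 nM

Step 1: 0.8 mL brought to 12.8 mL → factor 12.8/0.8 = 16
Step 2: 5-fold → factor 5
Step 3: 80 μL + 0.16 mL = 240 μL total → factor 240/80 = 3
Step 4: 200 μL + 3800 μL = 4000 μL total → factor 4000/200 = 20
Step 5: 0.25 mL + 1000 μL = 1.25 mL total → factor 1.25/0.25 = 5
Overall dilution factor = 16 × 5 × 3 × 20 × 5 = 24000
Final = 2.00 mM / 24000 = 8.333 × 10^-5 mM = 83.3 nM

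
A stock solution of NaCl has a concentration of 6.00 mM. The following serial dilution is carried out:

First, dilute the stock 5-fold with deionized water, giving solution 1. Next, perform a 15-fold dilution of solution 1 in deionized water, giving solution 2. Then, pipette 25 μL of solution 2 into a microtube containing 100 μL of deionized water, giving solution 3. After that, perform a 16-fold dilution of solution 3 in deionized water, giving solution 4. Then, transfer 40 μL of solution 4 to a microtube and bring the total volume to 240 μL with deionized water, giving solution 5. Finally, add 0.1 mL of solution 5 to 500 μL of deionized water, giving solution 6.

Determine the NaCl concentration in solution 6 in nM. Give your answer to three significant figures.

27.8 nM

Step 1: 5-fold → factor 5
Step 2: 15-fold → factor 15
Step 3: 25 μL + 100 μL = 125 μL total → factor 125/25 = 5
Step 4: 16-fold → factor 16
Step 5: 40 μL brought to 240 μL → factor 240/40 = 6
Step 6: 0.1 mL + 500 μL = 0.6 mL total → factor 0.6/0.1 = 6
Overall dilution factor = 5 × 15 × 5 × 16 × 6 × 6 = 2.16 × 10^5
Final = 6.00 mM / 2.16 × 10^5 = 2.778 × 10^-5 mM = 27.8 nM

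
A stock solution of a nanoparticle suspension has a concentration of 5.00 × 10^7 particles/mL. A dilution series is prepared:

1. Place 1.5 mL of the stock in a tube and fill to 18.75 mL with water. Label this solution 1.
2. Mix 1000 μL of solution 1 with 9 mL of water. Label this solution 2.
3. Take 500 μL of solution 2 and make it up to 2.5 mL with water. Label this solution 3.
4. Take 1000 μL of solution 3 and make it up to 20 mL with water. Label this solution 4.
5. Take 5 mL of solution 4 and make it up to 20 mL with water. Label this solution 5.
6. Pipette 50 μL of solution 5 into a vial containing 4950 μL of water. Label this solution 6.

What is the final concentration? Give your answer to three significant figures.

Step 1: 1.5 mL brought to 18.75 mL → factor 18.75/1.5 = 12.5
Step 2: 1000 μL + 9 mL = 10000 μL total → factor 10000/1000 = 10
Step 3: 500 μL brought to 2.5 mL → factor 2500/500 = 5
Step 4: 1000 μL brought to 20 mL → factor 20000/1000 = 20
Step 5: 5 mL brought to 20 mL → factor 20/5 = 4
Step 6: 50 μL + 4950 μL = 5000 μL total → factor 5000/50 = 100
Overall dilution factor = 12.5 × 10 × 5 × 20 × 4 × 100 = 5 × 10^6
Final = 5.00 × 10^7 particles/mL / 5 × 10^6 = 10.0 particles/mL

10.0 particles/mL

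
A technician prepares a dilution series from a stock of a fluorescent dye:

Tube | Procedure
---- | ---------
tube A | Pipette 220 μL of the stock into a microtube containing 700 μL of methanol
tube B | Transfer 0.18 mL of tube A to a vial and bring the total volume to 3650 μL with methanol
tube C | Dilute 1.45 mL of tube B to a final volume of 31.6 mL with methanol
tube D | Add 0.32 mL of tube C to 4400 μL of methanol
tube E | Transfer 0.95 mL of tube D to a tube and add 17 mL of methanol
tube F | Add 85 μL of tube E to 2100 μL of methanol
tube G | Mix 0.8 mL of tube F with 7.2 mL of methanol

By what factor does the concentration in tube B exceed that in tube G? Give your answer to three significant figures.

1.56 × 10^6

Step 1: 220 μL + 700 μL = 920 μL total → factor 920/220 = 4.1818
Step 2: 0.18 mL brought to 3650 μL → factor 3.65/0.18 = 20.278
Step 3: 1.45 mL brought to 31.6 mL → factor 31.6/1.45 = 21.793
Step 4: 0.32 mL + 4400 μL = 4.72 mL total → factor 4.72/0.32 = 14.75
Step 5: 0.95 mL + 17 mL = 17.95 mL total → factor 17.95/0.95 = 18.895
Step 6: 85 μL + 2100 μL = 2185 μL total → factor 2185/85 = 25.706
Step 7: 0.8 mL + 7.2 mL = 8 mL total → factor 8/0.8 = 10
Dilution factor to tube B = 84.798; to tube G = 1.3239 × 10^8
[tube B]/[tube G] = (factor to tube G)/(factor to tube B) = 1.3239 × 10^8/84.798 = 1.56 × 10^6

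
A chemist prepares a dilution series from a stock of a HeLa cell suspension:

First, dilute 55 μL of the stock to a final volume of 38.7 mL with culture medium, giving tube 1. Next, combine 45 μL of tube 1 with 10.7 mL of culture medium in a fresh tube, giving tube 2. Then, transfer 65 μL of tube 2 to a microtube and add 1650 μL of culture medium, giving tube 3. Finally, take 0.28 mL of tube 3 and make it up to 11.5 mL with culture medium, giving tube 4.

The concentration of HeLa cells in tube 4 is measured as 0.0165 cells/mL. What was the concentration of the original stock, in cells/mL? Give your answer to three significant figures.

3.00 × 10^6 cells/mL

Step 1: 55 μL brought to 38.7 mL → factor 38700/55 = 703.64
Step 2: 45 μL + 10.7 mL = 10745 μL total → factor 10745/45 = 238.78
Step 3: 65 μL + 1650 μL = 1715 μL total → factor 1715/65 = 26.385
Step 4: 0.28 mL brought to 11.5 mL → factor 11.5/0.28 = 41.071
Overall dilution factor = 703.64 × 238.78 × 26.385 × 41.071 = 1.8207 × 10^8
Stock = 0.0165 cells/mL × 1.8207 × 10^8 = 3.00 × 10^6 cells/mL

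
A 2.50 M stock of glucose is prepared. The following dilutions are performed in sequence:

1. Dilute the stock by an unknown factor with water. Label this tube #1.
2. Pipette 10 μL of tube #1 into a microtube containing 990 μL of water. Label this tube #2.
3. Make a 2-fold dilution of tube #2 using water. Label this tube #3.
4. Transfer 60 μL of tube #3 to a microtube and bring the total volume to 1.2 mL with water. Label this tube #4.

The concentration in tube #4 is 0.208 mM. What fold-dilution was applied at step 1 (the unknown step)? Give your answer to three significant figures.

3.00-fold

Step 1: unknown factor x
Step 2: 10 μL + 990 μL = 1000 μL total → factor 1000/10 = 100
Step 3: 2-fold → factor 2
Step 4: 60 μL brought to 1.2 mL → factor 1200/60 = 20
Product of known-step factors = 4000
Overall factor = 2.50 M / (0.208 mM) = 12019
x = 12019 / 4000 = 3.00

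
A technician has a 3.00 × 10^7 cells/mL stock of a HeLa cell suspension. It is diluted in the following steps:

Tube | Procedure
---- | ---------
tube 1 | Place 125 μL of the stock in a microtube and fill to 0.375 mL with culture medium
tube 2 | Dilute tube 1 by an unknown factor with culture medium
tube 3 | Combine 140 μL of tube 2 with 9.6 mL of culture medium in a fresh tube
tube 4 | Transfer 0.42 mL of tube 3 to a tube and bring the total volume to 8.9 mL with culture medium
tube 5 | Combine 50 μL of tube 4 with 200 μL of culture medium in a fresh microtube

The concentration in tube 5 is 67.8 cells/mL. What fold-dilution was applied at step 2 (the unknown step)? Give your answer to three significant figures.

Step 1: 125 μL brought to 0.375 mL → factor 375/125 = 3
Step 2: unknown factor x
Step 3: 140 μL + 9.6 mL = 9740 μL total → factor 9740/140 = 69.571
Step 4: 0.42 mL brought to 8.9 mL → factor 8.9/0.42 = 21.19
Step 5: 50 μL + 200 μL = 250 μL total → factor 250/50 = 5
Product of known-step factors = 22114
Overall factor = 3.00 × 10^7 cells/mL / (67.8 cells/mL) = 4.4248 × 10^5
x = 4.4248 × 10^5 / 22114 = 20.0

20.0-fold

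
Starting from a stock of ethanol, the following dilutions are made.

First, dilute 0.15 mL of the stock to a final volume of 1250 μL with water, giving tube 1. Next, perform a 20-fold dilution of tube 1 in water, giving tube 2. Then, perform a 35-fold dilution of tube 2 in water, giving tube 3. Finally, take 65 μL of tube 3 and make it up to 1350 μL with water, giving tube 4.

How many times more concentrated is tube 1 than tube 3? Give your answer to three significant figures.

Step 1: 0.15 mL brought to 1250 μL → factor 1.25/0.15 = 8.3333
Step 2: 20-fold → factor 20
Step 3: 35-fold → factor 35
Dilution factor to tube 1 = 8.3333; to tube 3 = 5833.3
[tube 1]/[tube 3] = (factor to tube 3)/(factor to tube 1) = 5833.3/8.3333 = 700

700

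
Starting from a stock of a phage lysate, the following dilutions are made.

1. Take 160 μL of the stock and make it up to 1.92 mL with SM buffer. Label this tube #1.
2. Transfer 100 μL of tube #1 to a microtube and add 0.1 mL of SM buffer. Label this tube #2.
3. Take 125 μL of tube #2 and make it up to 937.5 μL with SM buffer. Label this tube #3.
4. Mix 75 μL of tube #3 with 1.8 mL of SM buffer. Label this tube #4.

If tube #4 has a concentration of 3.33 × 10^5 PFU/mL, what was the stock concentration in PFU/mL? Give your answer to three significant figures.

Step 1: 160 μL brought to 1.92 mL → factor 1920/160 = 12
Step 2: 100 μL + 0.1 mL = 200 μL total → factor 200/100 = 2
Step 3: 125 μL brought to 937.5 μL → factor 937.5/125 = 7.5
Step 4: 75 μL + 1.8 mL = 1875 μL total → factor 1875/75 = 25
Overall dilution factor = 12 × 2 × 7.5 × 25 = 4500
Stock = 3.33 × 10^5 PFU/mL × 4500 = 1.50 × 10^9 PFU/mL

1.50 × 10^9 PFU/mL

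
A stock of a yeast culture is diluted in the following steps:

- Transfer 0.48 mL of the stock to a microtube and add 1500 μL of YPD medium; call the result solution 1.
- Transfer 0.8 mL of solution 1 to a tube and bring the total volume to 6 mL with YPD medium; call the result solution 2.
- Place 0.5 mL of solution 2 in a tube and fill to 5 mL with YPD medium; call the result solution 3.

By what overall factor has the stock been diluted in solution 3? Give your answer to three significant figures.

Step 1: 0.48 mL + 1500 μL = 1.98 mL total → factor 1.98/0.48 = 4.125
Step 2: 0.8 mL brought to 6 mL → factor 6/0.8 = 7.5
Step 3: 0.5 mL brought to 5 mL → factor 5/0.5 = 10
Overall dilution factor = 4.125 × 7.5 × 10 = 309.38

309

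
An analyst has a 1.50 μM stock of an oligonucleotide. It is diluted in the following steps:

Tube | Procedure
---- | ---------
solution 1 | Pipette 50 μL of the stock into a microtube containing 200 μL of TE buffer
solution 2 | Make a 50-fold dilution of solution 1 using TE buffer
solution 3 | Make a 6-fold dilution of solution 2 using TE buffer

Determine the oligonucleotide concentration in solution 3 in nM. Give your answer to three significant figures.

Step 1: 50 μL + 200 μL = 250 μL total → factor 250/50 = 5
Step 2: 50-fold → factor 50
Step 3: 6-fold → factor 6
Overall dilution factor = 5 × 50 × 6 = 1500
Final = 1.50 μM / 1500 = 0.001000 μM = 1.00 nM

1.00 nM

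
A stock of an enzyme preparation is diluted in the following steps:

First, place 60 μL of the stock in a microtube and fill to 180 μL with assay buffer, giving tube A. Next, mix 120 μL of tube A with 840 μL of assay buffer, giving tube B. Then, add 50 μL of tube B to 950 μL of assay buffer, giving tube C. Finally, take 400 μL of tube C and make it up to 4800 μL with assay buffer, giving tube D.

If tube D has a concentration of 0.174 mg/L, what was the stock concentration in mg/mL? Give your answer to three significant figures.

1.00 mg/mL

Step 1: 60 μL brought to 180 μL → factor 180/60 = 3
Step 2: 120 μL + 840 μL = 960 μL total → factor 960/120 = 8
Step 3: 50 μL + 950 μL = 1000 μL total → factor 1000/50 = 20
Step 4: 400 μL brought to 4800 μL → factor 4800/400 = 12
Overall dilution factor = 3 × 8 × 20 × 12 = 5760
Stock = 0.174 mg/L × 5760 = 1002 mg/L = 1.00 mg/mL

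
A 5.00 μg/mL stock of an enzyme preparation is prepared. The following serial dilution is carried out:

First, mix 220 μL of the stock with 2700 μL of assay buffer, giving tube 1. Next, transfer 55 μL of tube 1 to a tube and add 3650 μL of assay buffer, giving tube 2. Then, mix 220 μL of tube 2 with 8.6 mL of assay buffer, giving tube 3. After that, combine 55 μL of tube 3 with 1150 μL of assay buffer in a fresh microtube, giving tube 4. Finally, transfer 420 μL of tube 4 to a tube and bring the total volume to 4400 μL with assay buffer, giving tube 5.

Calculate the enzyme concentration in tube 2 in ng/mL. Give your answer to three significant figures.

Step 1: 220 μL + 2700 μL = 2920 μL total → factor 2920/220 = 13.273
Step 2: 55 μL + 3650 μL = 3705 μL total → factor 3705/55 = 67.364
Dilution factor through tube 2 = 13.273 × 67.364 = 894.1
[tube 2] = 5.00 μg/mL / 894.1 = 0.005592 μg/mL = 5.59 ng/mL

5.59 ng/mL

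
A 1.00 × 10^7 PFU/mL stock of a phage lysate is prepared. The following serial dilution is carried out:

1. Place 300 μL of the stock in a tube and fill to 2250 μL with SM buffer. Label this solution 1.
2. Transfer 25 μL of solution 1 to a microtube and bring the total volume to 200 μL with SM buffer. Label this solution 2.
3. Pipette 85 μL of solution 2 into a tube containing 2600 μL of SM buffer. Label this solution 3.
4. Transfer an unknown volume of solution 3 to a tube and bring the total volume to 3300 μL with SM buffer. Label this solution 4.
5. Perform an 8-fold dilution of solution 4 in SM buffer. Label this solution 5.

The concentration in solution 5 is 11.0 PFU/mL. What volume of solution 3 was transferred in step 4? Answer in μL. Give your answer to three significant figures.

Step 1: 300 μL brought to 2250 μL → factor 2250/300 = 7.5
Step 2: 25 μL brought to 200 μL → factor 200/25 = 8
Step 3: 85 μL + 2600 μL = 2685 μL total → factor 2685/85 = 31.588
Step 4: v brought to 3300 μL → factor = 3300 μL/v
Step 5: 8-fold → factor 8
Product of known-step factors = 15162
Overall factor = 1.00 × 10^7 PFU/mL / (11.0 PFU/mL) = 9.0909 × 10^5
Step-4 factor = 9.0909 × 10^5 / 15162 = 59.957
v = 3300 μL / 59.957 = 55.0 μL

55.0 μL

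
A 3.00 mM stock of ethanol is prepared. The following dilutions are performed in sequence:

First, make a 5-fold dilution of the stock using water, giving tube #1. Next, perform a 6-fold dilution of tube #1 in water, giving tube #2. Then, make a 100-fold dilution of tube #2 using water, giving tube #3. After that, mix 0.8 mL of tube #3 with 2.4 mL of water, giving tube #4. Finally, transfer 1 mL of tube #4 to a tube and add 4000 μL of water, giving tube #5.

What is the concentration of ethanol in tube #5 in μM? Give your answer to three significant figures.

Step 1: 5-fold → factor 5
Step 2: 6-fold → factor 6
Step 3: 100-fold → factor 100
Step 4: 0.8 mL + 2.4 mL = 3.2 mL total → factor 3.2/0.8 = 4
Step 5: 1 mL + 4000 μL = 5 mL total → factor 5/1 = 5
Overall dilution factor = 5 × 6 × 100 × 4 × 5 = 60000
Final = 3.00 mM / 60000 = 5.000 × 10^-5 mM = 0.0500 μM

0.0500 μM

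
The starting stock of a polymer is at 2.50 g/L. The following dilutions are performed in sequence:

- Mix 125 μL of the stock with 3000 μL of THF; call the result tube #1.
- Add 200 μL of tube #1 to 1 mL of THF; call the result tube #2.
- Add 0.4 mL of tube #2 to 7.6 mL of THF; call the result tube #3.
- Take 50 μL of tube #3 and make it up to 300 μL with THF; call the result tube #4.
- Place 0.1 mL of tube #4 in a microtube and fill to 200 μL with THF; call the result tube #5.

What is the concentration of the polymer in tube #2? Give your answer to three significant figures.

0.0167 g/L

Step 1: 125 μL + 3000 μL = 3125 μL total → factor 3125/125 = 25
Step 2: 200 μL + 1 mL = 1200 μL total → factor 1200/200 = 6
Dilution factor through tube #2 = 25 × 6 = 150
[tube #2] = 2.50 g/L / 150 = 0.0167 g/L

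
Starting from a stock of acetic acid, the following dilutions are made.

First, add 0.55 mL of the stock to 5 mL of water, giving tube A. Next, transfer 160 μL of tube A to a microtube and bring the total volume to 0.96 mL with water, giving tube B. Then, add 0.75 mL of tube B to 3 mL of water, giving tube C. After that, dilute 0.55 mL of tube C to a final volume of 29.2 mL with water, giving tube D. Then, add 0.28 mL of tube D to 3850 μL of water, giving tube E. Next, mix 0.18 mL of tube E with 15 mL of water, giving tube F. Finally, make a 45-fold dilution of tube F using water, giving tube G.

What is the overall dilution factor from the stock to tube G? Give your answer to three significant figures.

Step 1: 0.55 mL + 5 mL = 5.55 mL total → factor 5.55/0.55 = 10.091
Step 2: 160 μL brought to 0.96 mL → factor 960/160 = 6
Step 3: 0.75 mL + 3 mL = 3.75 mL total → factor 3.75/0.75 = 5
Step 4: 0.55 mL brought to 29.2 mL → factor 29.2/0.55 = 53.091
Step 5: 0.28 mL + 3850 μL = 4.13 mL total → factor 4.13/0.28 = 14.75
Step 6: 0.18 mL + 15 mL = 15.18 mL total → factor 15.18/0.18 = 84.333
Step 7: 45-fold → factor 45
Overall dilution factor = 10.091 × 6 × 5 × 53.091 × 14.75 × 84.333 × 45 = 8.9965 × 10^8

9.00 × 10^8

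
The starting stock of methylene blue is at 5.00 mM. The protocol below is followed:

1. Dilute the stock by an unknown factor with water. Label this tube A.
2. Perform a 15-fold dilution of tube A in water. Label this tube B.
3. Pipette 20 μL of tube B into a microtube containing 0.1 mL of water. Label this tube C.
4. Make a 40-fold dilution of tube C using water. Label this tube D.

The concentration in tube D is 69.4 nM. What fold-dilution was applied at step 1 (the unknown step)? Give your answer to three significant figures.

20.0-fold

Step 1: unknown factor x
Step 2: 15-fold → factor 15
Step 3: 20 μL + 0.1 mL = 120 μL total → factor 120/20 = 6
Step 4: 40-fold → factor 40
Product of known-step factors = 3600
Overall factor = 5.00 mM / (69.4 nM) = 72046
x = 72046 / 3600 = 20.0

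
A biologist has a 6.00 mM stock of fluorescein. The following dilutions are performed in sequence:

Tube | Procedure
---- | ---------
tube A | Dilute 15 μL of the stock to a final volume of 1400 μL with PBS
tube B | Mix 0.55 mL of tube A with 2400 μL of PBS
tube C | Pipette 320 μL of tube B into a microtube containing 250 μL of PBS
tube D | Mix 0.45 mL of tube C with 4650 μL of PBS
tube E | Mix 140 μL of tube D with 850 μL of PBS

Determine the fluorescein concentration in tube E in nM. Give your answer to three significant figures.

84.0 nM

Step 1: 15 μL brought to 1400 μL → factor 1400/15 = 93.333
Step 2: 0.55 mL + 2400 μL = 2.95 mL total → factor 2.95/0.55 = 5.3636
Step 3: 320 μL + 250 μL = 570 μL total → factor 570/320 = 1.7812
Step 4: 0.45 mL + 4650 μL = 5.1 mL total → factor 5.1/0.45 = 11.333
Step 5: 140 μL + 850 μL = 990 μL total → factor 990/140 = 7.0714
Overall dilution factor = 93.333 × 5.3636 × 1.7812 × 11.333 × 7.0714 = 71464
Final = 6.00 mM / 71464 = 8.396 × 10^-5 mM = 84.0 nM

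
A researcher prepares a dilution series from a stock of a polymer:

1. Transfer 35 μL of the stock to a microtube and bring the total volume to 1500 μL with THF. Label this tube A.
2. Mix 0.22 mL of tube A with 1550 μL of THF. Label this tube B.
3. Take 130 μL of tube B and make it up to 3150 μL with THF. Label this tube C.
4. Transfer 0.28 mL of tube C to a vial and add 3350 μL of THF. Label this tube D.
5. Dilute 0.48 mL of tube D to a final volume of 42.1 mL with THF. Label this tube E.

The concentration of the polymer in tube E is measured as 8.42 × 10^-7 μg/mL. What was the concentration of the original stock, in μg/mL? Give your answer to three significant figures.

8.00 μg/mL

Step 1: 35 μL brought to 1500 μL → factor 1500/35 = 42.857
Step 2: 0.22 mL + 1550 μL = 1.77 mL total → factor 1.77/0.22 = 8.0455
Step 3: 130 μL brought to 3150 μL → factor 3150/130 = 24.231
Step 4: 0.28 mL + 3350 μL = 3.63 mL total → factor 3.63/0.28 = 12.964
Step 5: 0.48 mL brought to 42.1 mL → factor 42.1/0.48 = 87.708
Overall dilution factor = 42.857 × 8.0455 × 24.231 × 12.964 × 87.708 = 9.5001 × 10^6
Stock = 8.42 × 10^-7 μg/mL × 9.5001 × 10^6 = 8.00 μg/mL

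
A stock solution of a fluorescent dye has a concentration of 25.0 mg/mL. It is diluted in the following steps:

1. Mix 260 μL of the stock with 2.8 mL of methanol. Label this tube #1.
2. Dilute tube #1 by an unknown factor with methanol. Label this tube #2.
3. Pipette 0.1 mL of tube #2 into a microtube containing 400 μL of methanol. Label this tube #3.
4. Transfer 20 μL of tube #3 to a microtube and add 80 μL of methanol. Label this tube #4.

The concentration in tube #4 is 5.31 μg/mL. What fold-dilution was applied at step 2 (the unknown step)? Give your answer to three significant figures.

Step 1: 260 μL + 2.8 mL = 3060 μL total → factor 3060/260 = 11.769
Step 2: unknown factor x
Step 3: 0.1 mL + 400 μL = 0.5 mL total → factor 0.5/0.1 = 5
Step 4: 20 μL + 80 μL = 100 μL total → factor 100/20 = 5
Product of known-step factors = 294.23
Overall factor = 25.0 mg/mL / (5.31 μg/mL) = 4708.1
x = 4708.1 / 294.23 = 16.0

16.0-fold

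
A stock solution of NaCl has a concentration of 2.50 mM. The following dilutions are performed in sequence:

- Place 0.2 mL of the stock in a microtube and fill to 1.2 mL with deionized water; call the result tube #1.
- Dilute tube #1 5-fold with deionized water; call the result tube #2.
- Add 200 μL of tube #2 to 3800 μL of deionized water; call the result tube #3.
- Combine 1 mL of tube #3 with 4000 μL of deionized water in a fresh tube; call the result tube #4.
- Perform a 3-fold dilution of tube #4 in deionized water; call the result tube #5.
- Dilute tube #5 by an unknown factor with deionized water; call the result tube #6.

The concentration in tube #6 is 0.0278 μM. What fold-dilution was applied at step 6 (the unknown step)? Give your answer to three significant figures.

Step 1: 0.2 mL brought to 1.2 mL → factor 1.2/0.2 = 6
Step 2: 5-fold → factor 5
Step 3: 200 μL + 3800 μL = 4000 μL total → factor 4000/200 = 20
Step 4: 1 mL + 4000 μL = 5 mL total → factor 5/1 = 5
Step 5: 3-fold → factor 3
Step 6: unknown factor x
Product of known-step factors = 9000
Overall factor = 2.50 mM / (0.0278 μM) = 89928
x = 89928 / 9000 = 9.99

9.99-fold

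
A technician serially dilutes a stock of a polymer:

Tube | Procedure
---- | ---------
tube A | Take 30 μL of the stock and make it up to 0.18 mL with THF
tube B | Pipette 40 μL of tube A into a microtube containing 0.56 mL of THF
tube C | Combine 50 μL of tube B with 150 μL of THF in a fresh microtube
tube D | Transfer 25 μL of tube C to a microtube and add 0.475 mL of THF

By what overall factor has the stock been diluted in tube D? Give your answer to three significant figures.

7.20 × 10^3

Step 1: 30 μL brought to 0.18 mL → factor 180/30 = 6
Step 2: 40 μL + 0.56 mL = 600 μL total → factor 600/40 = 15
Step 3: 50 μL + 150 μL = 200 μL total → factor 200/50 = 4
Step 4: 25 μL + 0.475 mL = 500 μL total → factor 500/25 = 20
Overall dilution factor = 6 × 15 × 4 × 20 = 7200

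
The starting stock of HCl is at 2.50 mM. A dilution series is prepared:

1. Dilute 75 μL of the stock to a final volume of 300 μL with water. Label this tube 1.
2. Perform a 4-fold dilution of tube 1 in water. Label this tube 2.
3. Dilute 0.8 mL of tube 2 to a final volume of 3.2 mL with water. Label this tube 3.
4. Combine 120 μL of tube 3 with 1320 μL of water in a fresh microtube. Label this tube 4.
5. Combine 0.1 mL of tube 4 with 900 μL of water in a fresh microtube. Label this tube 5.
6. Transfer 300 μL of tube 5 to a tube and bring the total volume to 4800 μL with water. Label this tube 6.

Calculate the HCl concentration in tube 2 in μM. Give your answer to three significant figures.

Step 1: 75 μL brought to 300 μL → factor 300/75 = 4
Step 2: 4-fold → factor 4
Dilution factor through tube 2 = 4 × 4 = 16
[tube 2] = 2.50 mM / 16 = 0.1562 mM = 156 μM

156 μM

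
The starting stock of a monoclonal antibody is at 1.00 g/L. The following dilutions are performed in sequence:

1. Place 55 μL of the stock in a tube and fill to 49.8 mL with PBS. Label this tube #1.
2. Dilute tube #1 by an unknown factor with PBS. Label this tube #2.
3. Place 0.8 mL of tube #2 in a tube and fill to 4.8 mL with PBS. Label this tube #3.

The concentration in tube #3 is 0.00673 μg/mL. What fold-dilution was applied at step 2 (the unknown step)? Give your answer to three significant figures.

Step 1: 55 μL brought to 49.8 mL → factor 49800/55 = 905.45
Step 2: unknown factor x
Step 3: 0.8 mL brought to 4.8 mL → factor 4.8/0.8 = 6
Product of known-step factors = 5432.7
Overall factor = 1.00 g/L / (0.00673 μg/mL) = 1.4859 × 10^5
x = 1.4859 × 10^5 / 5432.7 = 27.4

27.4-fold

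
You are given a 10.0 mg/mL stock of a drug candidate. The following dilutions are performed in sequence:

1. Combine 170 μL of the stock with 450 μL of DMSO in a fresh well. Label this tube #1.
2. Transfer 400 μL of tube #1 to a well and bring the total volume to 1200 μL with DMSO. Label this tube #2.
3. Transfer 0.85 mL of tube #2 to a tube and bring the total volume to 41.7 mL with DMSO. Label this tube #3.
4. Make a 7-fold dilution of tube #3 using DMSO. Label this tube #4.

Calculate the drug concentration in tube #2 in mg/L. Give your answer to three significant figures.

Step 1: 170 μL + 450 μL = 620 μL total → factor 620/170 = 3.6471
Step 2: 400 μL brought to 1200 μL → factor 1200/400 = 3
Dilution factor through tube #2 = 3.6471 × 3 = 10.941
[tube #2] = 10.0 mg/mL / 10.941 = 0.9140 mg/mL = 914 mg/L

914 mg/L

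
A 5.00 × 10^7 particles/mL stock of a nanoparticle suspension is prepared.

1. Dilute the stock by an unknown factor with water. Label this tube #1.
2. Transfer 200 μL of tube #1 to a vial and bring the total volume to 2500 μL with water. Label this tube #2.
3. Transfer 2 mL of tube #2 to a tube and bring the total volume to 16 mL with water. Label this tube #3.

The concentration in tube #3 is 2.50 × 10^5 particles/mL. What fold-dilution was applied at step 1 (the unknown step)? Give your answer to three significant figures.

2.00-fold

Step 1: unknown factor x
Step 2: 200 μL brought to 2500 μL → factor 2500/200 = 12.5
Step 3: 2 mL brought to 16 mL → factor 16/2 = 8
Product of known-step factors = 100
Overall factor = 5.00 × 10^7 particles/mL / (2.50 × 10^5 particles/mL) = 200
x = 200 / 100 = 2.00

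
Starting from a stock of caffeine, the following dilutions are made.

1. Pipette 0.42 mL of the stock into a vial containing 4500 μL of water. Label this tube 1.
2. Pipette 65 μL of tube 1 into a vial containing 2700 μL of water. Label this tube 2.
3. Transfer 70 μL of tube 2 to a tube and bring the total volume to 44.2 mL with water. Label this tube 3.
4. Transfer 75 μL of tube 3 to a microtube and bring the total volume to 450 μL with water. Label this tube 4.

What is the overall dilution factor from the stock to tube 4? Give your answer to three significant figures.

1.89 × 10^6

Step 1: 0.42 mL + 4500 μL = 4.92 mL total → factor 4.92/0.42 = 11.714
Step 2: 65 μL + 2700 μL = 2765 μL total → factor 2765/65 = 42.538
Step 3: 70 μL brought to 44.2 mL → factor 44200/70 = 631.43
Step 4: 75 μL brought to 450 μL → factor 450/75 = 6
Overall dilution factor = 11.714 × 42.538 × 631.43 × 6 = 1.8879 × 10^6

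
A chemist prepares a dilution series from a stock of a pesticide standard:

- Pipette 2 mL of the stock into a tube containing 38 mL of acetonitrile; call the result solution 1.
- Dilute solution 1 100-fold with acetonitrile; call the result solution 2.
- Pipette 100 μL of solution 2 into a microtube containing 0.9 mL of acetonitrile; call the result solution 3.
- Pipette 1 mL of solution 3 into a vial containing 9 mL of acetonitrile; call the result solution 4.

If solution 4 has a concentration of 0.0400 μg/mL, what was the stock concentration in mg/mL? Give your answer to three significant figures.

Step 1: 2 mL + 38 mL = 40 mL total → factor 40/2 = 20
Step 2: 100-fold → factor 100
Step 3: 100 μL + 0.9 mL = 1000 μL total → factor 1000/100 = 10
Step 4: 1 mL + 9 mL = 10 mL total → factor 10/1 = 10
Overall dilution factor = 20 × 100 × 10 × 10 = 2 × 10^5
Stock = 0.0400 μg/mL × 2 × 10^5 = 8000 μg/mL = 8.00 mg/mL

8.00 mg/mL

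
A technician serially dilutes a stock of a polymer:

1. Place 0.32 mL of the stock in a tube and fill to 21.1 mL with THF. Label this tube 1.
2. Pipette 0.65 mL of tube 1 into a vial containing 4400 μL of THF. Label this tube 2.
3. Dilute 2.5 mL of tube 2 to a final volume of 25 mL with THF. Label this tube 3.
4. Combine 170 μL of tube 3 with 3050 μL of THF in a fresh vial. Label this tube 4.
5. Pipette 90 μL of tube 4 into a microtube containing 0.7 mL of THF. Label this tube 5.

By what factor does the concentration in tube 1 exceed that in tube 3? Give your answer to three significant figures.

Step 1: 0.32 mL brought to 21.1 mL → factor 21.1/0.32 = 65.938
Step 2: 0.65 mL + 4400 μL = 5.05 mL total → factor 5.05/0.65 = 7.7692
Step 3: 2.5 mL brought to 25 mL → factor 25/2.5 = 10
Dilution factor to tube 1 = 65.938; to tube 3 = 5122.8
[tube 1]/[tube 3] = (factor to tube 3)/(factor to tube 1) = 5122.8/65.938 = 77.7

77.7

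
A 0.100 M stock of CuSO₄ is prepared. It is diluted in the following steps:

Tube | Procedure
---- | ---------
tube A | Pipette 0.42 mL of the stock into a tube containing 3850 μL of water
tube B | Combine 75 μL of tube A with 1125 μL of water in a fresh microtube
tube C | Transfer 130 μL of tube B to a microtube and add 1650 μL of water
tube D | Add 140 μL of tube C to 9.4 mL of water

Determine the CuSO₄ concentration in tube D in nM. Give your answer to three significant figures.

659 nM

Step 1: 0.42 mL + 3850 μL = 4.27 mL total → factor 4.27/0.42 = 10.167
Step 2: 75 μL + 1125 μL = 1200 μL total → factor 1200/75 = 16
Step 3: 130 μL + 1650 μL = 1780 μL total → factor 1780/130 = 13.692
Step 4: 140 μL + 9.4 mL = 9540 μL total → factor 9540/140 = 68.143
Overall dilution factor = 10.167 × 16 × 13.692 × 68.143 = 1.5177 × 10^5
Final = 0.100 M / 1.5177 × 10^5 = 6.589 × 10^-7 M = 659 nM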